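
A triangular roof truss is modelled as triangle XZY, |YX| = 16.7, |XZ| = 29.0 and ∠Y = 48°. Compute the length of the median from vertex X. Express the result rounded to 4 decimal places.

Law of sines: sin Z = |YX|·sin Y/|XZ| ≈ 0.42795.
Since |XZ| ≥ |YX|, only the acute value applies: ∠Z ≈ 25.34°.
Then ∠X = 180° − ∠Y − ∠Z ≈ 106.66°.
Law of sines gives |ZY| = |XZ|·sin X/sin Y ≈ 37.385.
Median from X: ½√(2·|YX|² + 2·|XZ|² − |ZY|²) ≈ 14.51.

m_X ≈ 14.5100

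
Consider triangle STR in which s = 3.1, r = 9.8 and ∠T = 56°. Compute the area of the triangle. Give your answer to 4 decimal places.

Area = ½·r·s·sin T ≈ 12.593.

area ≈ 12.5931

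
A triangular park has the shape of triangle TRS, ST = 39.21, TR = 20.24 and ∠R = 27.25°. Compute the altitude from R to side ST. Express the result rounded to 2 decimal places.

Law of sines: sin S = TR·sin R/ST ≈ 0.23635.
Since ST ≥ TR, only the acute value applies: ∠S ≈ 13.67°.
Then ∠T = 180° − ∠R − ∠S ≈ 139.08°.
Law of sines gives RS = ST·sin T/sin R ≈ 56.093.
Area = ½·ST·TR·sin T ≈ 259.92.
The altitude from R has length 2·area/ST ≈ 13.258.

h_R ≈ 13.26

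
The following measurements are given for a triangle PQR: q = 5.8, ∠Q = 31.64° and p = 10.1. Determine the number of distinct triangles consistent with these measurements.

2

p·sin Q = 10.1·sin(31.64°) ≈ 5.298.
Since p sin Q < q < p (5.298 < 5.8 < 10.1), two triangles exist.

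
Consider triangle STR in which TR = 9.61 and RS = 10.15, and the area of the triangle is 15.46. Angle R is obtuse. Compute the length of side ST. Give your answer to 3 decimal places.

19.504

From area = ½·TR·RS·sin R, we get sin R = 2·area/(TR·RS) ≈ 0.31699.
Taking the obtuse solution, ∠R ≈ 161.52°.
Law of cosines then gives ST ≈ 19.504.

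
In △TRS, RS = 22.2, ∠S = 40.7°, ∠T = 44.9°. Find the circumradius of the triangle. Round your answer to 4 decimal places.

The third angle is ∠R = 180° − ∠S − ∠T = 94.40°.
Law of sines: ST = RS·sin R/sin T ≈ 31.358.
Law of sines: TR = RS·sin S/sin T ≈ 20.509.
Circumradius = RS/(2 sin T) ≈ 15.725.

15.7252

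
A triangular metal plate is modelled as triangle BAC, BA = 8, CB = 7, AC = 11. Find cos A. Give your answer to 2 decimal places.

By the law of cosines, cos A = (BA² + AC² − CB²) / (2·BA·AC) ≈ 0.77273, so ∠A ≈ 0.688 rad.

cos A ≈ 0.77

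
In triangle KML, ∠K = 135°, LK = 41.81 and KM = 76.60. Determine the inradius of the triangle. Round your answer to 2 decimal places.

By the law of cosines, ML² = LK² + KM² − 2·LK·KM·cos K = 12145, so ML ≈ 110.2.
Area = ½·LK·KM·sin K ≈ 1132.3.
Semiperimeter s = (110.2+41.81+76.6)/2 = 114.31.
Inradius = area/s = 1132.3/114.31 ≈ 9.9058.

9.91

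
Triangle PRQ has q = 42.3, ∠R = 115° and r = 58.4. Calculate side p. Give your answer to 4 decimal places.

26.1783

Law of sines: sin Q = q·sin R/r ≈ 0.65645.
Since r ≥ q, only the acute value applies: ∠Q ≈ 41.03°.
Then ∠P = 180° − ∠R − ∠Q ≈ 23.97°.
Law of sines gives p = r·sin P/sin R ≈ 26.178.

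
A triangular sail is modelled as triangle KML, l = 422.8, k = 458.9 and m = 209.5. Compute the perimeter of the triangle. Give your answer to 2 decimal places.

perimeter ≈ 1091.20

Perimeter = 458.9 + 209.5 + 422.8 = 1091.2.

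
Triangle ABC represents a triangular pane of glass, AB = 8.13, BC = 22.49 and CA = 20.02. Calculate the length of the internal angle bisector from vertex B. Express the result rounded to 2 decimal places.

By the law of cosines, cos B = (AB² + BC² − CA²) / (2·AB·BC) ≈ 0.46788, so ∠B ≈ 62.10°.
The bisector from B has length 2·AB·BC·cos(∠B/2)/(AB+BC) ≈ 10.231.

t_B ≈ 10.23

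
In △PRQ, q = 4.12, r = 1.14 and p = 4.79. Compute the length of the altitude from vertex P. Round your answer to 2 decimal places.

Semiperimeter s = (4.79 + 1.14 + 4.12)/2 = 5.025.
Heron's formula: area = √(5.025·0.235·3.885·0.905) ≈ 2.0376.
The altitude from P has length 2·area/p ≈ 0.85078.

0.85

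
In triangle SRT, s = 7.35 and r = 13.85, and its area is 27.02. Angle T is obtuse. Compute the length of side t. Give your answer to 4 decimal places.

20.4544

From area = ½·s·r·sin T, we get sin T = 2·area/(s·r) ≈ 0.53086.
Taking the obtuse solution, ∠T ≈ 147.94°.
Law of cosines then gives t ≈ 20.454.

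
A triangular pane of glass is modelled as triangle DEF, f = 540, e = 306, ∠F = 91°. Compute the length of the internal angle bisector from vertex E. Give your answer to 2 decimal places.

Law of sines: sin E = e·sin F/f ≈ 0.56658.
Since f ≥ e, only the acute value applies: ∠E ≈ 34.51°.
Then ∠D = 180° − ∠F − ∠E ≈ 54.49°.
Law of sines gives d = f·sin D/sin F ≈ 439.62.
The bisector from E has length 2·f·d·cos(∠E/2)/(f+d) ≈ 462.85.

t_E ≈ 462.85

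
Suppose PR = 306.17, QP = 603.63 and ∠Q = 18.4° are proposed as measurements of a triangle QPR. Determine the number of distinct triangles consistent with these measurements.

QP·sin Q = 603.63·sin(18.4°) ≈ 190.5.
Since QP sin Q < PR < QP (190.5 < 306.17 < 603.63), two triangles exist.

2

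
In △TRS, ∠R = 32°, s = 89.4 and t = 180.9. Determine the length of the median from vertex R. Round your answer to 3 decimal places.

By the law of cosines, r² = s² + t² − 2·s·t·cos R = 13287, so r ≈ 115.27.
Median from R: ½√(2·s² + 2·t² − r²) ≈ 130.53.

m_R ≈ 130.525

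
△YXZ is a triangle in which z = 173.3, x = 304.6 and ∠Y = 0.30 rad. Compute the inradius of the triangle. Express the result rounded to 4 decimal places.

r ≈ 24.9167

By the law of cosines, y² = x² + z² − 2·x·z·cos Y = 21955, so y ≈ 148.17.
Area = ½·x·z·sin Y ≈ 7799.8.
Semiperimeter s = (148.17+304.6+173.3)/2 = 313.04.
Inradius = area/s = 7799.8/313.04 ≈ 24.917.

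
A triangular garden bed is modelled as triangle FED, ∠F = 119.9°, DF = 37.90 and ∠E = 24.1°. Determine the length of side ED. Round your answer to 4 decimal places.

80.4627

The third angle is ∠D = 180° − ∠F − ∠E = 36.00°.
Law of sines: ED = DF·sin F/sin E ≈ 80.463.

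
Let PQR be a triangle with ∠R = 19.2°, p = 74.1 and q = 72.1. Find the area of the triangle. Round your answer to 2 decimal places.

Area = ½·p·q·sin R ≈ 878.5.

area ≈ 878.50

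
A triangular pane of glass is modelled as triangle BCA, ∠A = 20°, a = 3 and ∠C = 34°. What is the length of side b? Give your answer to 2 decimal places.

The third angle is ∠B = 180° − ∠C − ∠A = 126.00°.
Law of sines: b = a·sin B/sin A ≈ 7.0962.

7.10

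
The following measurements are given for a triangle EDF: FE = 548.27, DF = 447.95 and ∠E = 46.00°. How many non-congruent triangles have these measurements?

2

FE·sin E = 548.27·sin(46.00°) ≈ 394.4.
Since FE sin E < DF < FE (394.4 < 447.95 < 548.27), two triangles exist.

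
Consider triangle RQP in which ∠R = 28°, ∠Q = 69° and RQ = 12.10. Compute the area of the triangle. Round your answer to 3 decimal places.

area ≈ 32.326

The third angle is ∠P = 180° − ∠R − ∠Q = 83.00°.
Law of sines: QP = RQ·sin R/sin P ≈ 5.7233.
Law of sines: PR = RQ·sin Q/sin P ≈ 11.381.
Area = ½·RQ·QP·sin Q ≈ 32.326.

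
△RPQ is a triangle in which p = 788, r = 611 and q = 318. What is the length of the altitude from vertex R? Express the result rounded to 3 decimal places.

h_R ≈ 294.536

Semiperimeter s = (611 + 788 + 318)/2 = 858.5.
Heron's formula: area = √(858.5·247.5·70.5·540.5) ≈ 89981.
The altitude from R has length 2·area/r ≈ 294.54.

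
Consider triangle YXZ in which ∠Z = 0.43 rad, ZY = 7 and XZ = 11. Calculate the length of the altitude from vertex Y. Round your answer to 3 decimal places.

h_Y ≈ 2.918

By the law of cosines, YX² = XZ² + ZY² − 2·XZ·ZY·cos Z = 30.019, so YX ≈ 5.479.
Area = ½·XZ·ZY·sin Z ≈ 16.05.
The altitude from Y has length 2·area/XZ ≈ 2.9181.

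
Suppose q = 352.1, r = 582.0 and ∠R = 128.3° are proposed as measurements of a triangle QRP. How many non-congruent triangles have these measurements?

q·sin R = 352.1·sin(128.3°) ≈ 276.3.
Since ∠R is not acute, a triangle exists only if r > q; here r > q, so there is exactly one triangle.

1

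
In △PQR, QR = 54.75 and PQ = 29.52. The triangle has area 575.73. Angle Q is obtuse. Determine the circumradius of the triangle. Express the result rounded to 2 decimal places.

From area = ½·PQ·QR·sin Q, we get sin Q = 2·area/(PQ·QR) ≈ 0.71244.
Taking the obtuse solution, ∠Q ≈ 134.57°.
Law of cosines then gives RP ≈ 78.341.
Circumradius = RP/(2 sin Q) ≈ 54.981.

54.98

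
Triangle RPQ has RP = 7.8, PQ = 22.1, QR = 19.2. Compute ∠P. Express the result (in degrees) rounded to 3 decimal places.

By the law of cosines, cos P = (RP² + PQ² − QR²) / (2·RP·PQ) ≈ 0.52387, so ∠P ≈ 58.41°.

58.408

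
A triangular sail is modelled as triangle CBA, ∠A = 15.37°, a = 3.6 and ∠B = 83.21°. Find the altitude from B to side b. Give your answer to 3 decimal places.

h_B ≈ 3.560

The third angle is ∠C = 180° − ∠B − ∠A = 81.42°.
Law of sines: c = a·sin C/sin A ≈ 13.43.
Law of sines: b = a·sin B/sin A ≈ 13.487.
Area = ½·a·c·sin B ≈ 24.005.
The altitude from B has length 2·area/b ≈ 3.5597.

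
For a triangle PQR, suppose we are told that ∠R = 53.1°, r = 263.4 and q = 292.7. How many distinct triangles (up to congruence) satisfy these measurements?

2

q·sin R = 292.7·sin(53.1°) ≈ 234.1.
Since q sin R < r < q (234.1 < 263.4 < 292.7), two triangles exist.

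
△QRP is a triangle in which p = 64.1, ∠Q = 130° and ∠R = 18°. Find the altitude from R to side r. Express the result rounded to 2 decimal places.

h_R ≈ 49.10

The third angle is ∠P = 180° − ∠Q − ∠R = 32.00°.
Law of sines: q = p·sin Q/sin P ≈ 92.662.
Law of sines: r = p·sin R/sin P ≈ 37.379.
Area = ½·p·q·sin R ≈ 917.73.
The altitude from R has length 2·area/r ≈ 49.103.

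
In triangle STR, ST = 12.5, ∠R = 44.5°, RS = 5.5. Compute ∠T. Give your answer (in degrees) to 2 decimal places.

17.96

Law of sines: sin T = RS·sin R/ST ≈ 0.30840.
Since ST ≥ RS, only the acute value applies: ∠T ≈ 17.96°.
Then ∠S = 180° − ∠R − ∠T ≈ 117.54°.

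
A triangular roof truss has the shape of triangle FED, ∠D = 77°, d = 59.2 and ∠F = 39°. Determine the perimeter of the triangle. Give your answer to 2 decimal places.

perimeter ≈ 152.04

The third angle is ∠E = 180° − ∠D − ∠F = 64.00°.
Law of sines: f = d·sin F/sin D ≈ 38.236.
Law of sines: e = d·sin E/sin D ≈ 54.608.
Semiperimeter s = (38.236+54.608+59.2)/2 = 76.022.
Perimeter = 38.236 + 54.608 + 59.2 = 152.04.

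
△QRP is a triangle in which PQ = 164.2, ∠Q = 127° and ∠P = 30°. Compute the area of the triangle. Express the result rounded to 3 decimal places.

area ≈ 13777.072

The third angle is ∠R = 180° − ∠P − ∠Q = 23.00°.
Law of sines: RP = PQ·sin Q/sin R ≈ 335.62.
Law of sines: QR = PQ·sin P/sin R ≈ 210.12.
Area = ½·PQ·RP·sin P ≈ 13777.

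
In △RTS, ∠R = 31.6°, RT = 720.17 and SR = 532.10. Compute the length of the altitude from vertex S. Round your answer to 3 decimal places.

By the law of cosines, TS² = SR² + RT² − 2·SR·RT·cos R = 1.4901e+05, so TS ≈ 386.01.
Area = ½·SR·RT·sin R ≈ 1.004e+05.
The altitude from S has length 2·area/RT ≈ 278.81.

278.813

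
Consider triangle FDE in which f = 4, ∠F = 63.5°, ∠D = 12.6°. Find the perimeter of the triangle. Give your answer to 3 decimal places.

The third angle is ∠E = 180° − ∠F − ∠D = 103.90°.
Law of sines: d = f·sin D/sin F ≈ 0.97501.
Law of sines: e = f·sin E/sin F ≈ 4.3387.
Semiperimeter s = (4+0.97501+4.3387)/2 = 4.6569.
Perimeter = 4 + 0.97501 + 4.3387 = 9.3137.

9.314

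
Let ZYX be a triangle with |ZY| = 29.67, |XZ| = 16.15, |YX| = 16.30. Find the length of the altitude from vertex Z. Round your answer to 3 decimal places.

Semiperimeter s = (16.3 + 16.15 + 29.67)/2 = 31.06.
Heron's formula: area = √(31.06·14.76·14.91·1.39) ≈ 97.474.
The altitude from Z has length 2·area/|YX| ≈ 11.96.

h_Z ≈ 11.960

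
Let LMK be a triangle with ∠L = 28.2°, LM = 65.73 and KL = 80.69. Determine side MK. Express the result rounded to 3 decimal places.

By the law of cosines, MK² = KL² + LM² − 2·KL·LM·cos L = 1482.9, so MK ≈ 38.508.

38.508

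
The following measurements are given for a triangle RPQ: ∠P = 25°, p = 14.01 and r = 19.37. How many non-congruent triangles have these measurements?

2

r·sin P = 19.37·sin(25°) ≈ 8.186.
Since r sin P < p < r (8.186 < 14.01 < 19.37), two triangles exist.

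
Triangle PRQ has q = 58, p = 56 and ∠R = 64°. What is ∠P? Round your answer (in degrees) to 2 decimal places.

By the law of cosines, r² = q² + p² − 2·q·p·cos R = 3652.3, so r ≈ 60.435.
Law of cosines again: cos P = (r² + q² − p²)/(2·r·q) ≈ 0.55351, so ∠P ≈ 56.39°.

∠P ≈ 56.39°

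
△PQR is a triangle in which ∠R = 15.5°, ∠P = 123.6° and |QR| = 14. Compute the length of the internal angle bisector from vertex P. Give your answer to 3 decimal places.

The third angle is ∠Q = 180° − ∠R − ∠P = 40.90°.
Law of sines: |RP| = |QR|·sin Q/sin P ≈ 11.005.
Law of sines: |PQ| = |QR|·sin R/sin P ≈ 4.4918.
The bisector from P has length 2·|RP|·|PQ|·cos(∠P/2)/(|RP|+|PQ|) ≈ 3.0147.

3.015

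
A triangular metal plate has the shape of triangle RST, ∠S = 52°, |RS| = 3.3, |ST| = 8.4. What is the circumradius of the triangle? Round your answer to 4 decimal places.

4.3647

By the law of cosines, |TR|² = |RS|² + |ST|² − 2·|RS|·|ST|·cos S = 47.318, so |TR| ≈ 6.8788.
Area = ½·|RS|·|ST|·sin S ≈ 10.922.
Circumradius = |TR|/(2 sin S) ≈ 4.3647.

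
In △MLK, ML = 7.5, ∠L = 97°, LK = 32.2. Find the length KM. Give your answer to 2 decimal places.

By the law of cosines, KM² = ML² + LK² − 2·ML·LK·cos L = 1152, so KM ≈ 33.94.

33.94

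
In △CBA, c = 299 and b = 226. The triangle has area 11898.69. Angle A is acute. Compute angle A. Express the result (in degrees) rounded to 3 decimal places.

∠A ≈ 20.620°

From area = ½·c·b·sin A, we get sin A = 2·area/(c·b) ≈ 0.35217.
Taking the acute solution, ∠A ≈ 20.62°.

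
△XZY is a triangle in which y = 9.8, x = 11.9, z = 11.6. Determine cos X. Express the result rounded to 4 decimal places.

cos X ≈ 0.3914

By the law of cosines, cos X = (z² + y² − x²) / (2·z·y) ≈ 0.39141, so ∠X ≈ 66.96°.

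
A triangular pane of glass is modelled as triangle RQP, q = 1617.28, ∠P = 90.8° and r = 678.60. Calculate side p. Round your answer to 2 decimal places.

By the law of cosines, p² = r² + q² − 2·r·q·cos P = 3.1067e+06, so p ≈ 1762.6.

1762.59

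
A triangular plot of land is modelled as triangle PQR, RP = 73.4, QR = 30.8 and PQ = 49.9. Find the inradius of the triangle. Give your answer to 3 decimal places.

Semiperimeter s = (30.8 + 73.4 + 49.9)/2 = 77.05.
Heron's formula: area = √(77.05·46.25·3.65·27.15) ≈ 594.26.
Inradius = area/s = 594.26/77.05 ≈ 7.7126.

7.713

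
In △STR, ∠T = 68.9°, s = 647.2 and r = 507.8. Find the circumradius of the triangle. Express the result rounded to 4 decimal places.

By the law of cosines, t² = r² + s² − 2·r·s·cos T = 4.401e+05, so t ≈ 663.4.
Area = ½·r·s·sin T ≈ 1.5331e+05.
Circumradius = t/(2 sin T) ≈ 355.54.

355.5394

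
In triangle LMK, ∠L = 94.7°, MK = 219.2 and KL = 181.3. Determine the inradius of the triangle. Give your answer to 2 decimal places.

Law of sines: sin M = KL·sin L/MK ≈ 0.82432.
Since MK ≥ KL, only the acute value applies: ∠M ≈ 55.52°.
Then ∠K = 180° − ∠L − ∠M ≈ 29.78°.
Law of sines gives LM = MK·sin K/sin L ≈ 109.24.
Area = ½·MK·KL·sin K ≈ 9869.3.
Semiperimeter s = (219.2+181.3+109.24)/2 = 254.87.
Inradius = area/s = 9869.3/254.87 ≈ 38.723.

r ≈ 38.72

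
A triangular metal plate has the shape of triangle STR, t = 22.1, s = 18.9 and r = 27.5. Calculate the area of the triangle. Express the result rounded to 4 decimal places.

Semiperimeter p = (18.9 + 22.1 + 27.5)/2 = 34.25.
Heron's formula: area = √(34.25·15.35·12.15·6.75) ≈ 207.65.

area ≈ 207.6464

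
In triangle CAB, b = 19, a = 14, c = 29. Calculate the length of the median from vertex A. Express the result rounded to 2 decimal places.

23.49

Median from A: ½√(2·b² + 2·c² − a²) ≈ 23.495.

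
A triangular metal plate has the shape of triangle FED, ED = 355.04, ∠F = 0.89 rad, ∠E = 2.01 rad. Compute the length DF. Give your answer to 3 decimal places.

The third angle is ∠D = π − ∠F − ∠E = 0.242 rad.
Law of sines: DF = ED·sin E/sin F ≈ 413.53.

413.531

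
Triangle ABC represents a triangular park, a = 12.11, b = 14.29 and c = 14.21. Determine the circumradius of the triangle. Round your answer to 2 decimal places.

R ≈ 7.87

By the law of cosines, cos A = (b² + c² − a²) / (2·b·c) ≈ 0.63891, so ∠A ≈ 0.878 rad.
Circumradius = a/(2 sin A) ≈ 7.871.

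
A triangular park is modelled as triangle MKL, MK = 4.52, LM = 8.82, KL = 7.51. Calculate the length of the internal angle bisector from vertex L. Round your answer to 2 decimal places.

By the law of cosines, cos L = (KL² + LM² − MK²) / (2·KL·LM) ≈ 0.85873, so ∠L ≈ 30.83°.
The bisector from L has length 2·KL·LM·cos(∠L/2)/(KL+LM) ≈ 7.8207.

7.82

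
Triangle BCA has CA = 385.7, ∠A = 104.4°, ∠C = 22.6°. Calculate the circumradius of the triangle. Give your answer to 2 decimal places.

The third angle is ∠B = 180° − ∠C − ∠A = 53.00°.
Law of sines: AB = CA·sin C/sin B ≈ 185.59.
Law of sines: BC = CA·sin A/sin B ≈ 467.78.
Circumradius = CA/(2 sin B) ≈ 241.47.

241.47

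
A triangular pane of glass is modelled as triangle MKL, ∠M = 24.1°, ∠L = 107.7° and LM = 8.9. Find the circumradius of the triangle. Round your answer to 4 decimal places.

The third angle is ∠K = 180° − ∠L − ∠M = 48.20°.
Law of sines: KL = LM·sin M/sin K ≈ 4.8749.
Law of sines: MK = LM·sin L/sin K ≈ 11.374.
Circumradius = LM/(2 sin K) ≈ 5.9693.

R ≈ 5.9693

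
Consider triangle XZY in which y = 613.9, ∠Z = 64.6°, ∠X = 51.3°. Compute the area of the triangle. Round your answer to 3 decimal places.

area ≈ 147679.213

The third angle is ∠Y = 180° − ∠X − ∠Z = 64.10°.
Law of sines: x = y·sin X/sin Y ≈ 532.6.
Law of sines: z = y·sin Z/sin Y ≈ 616.48.
Area = ½·y·x·sin Z ≈ 1.4768e+05.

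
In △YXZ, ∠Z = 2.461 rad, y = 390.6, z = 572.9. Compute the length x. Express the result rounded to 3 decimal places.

213.923

Law of sines: sin Y = y·sin Z/z ≈ 0.42902.
Since z ≥ y, only the acute value applies: ∠Y ≈ 0.443 rad.
Then ∠X = π − ∠Z − ∠Y ≈ 0.237 rad.
Law of sines gives x = z·sin X/sin Z ≈ 213.92.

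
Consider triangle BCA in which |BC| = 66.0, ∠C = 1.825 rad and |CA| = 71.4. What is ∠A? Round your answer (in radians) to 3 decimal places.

By the law of cosines, |AB|² = |BC|² + |CA|² − 2·|BC|·|CA|·cos C = 11824, so |AB| ≈ 108.74.
Law of cosines again: cos A = (|CA|² + |AB|² − |BC|²)/(2·|CA|·|AB|) ≈ 0.80926, so ∠A ≈ 0.628 rad.

0.628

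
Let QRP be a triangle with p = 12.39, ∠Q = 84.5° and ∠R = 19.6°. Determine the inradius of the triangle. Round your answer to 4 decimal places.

The third angle is ∠P = 180° − ∠Q − ∠R = 75.90°.
Law of sines: q = p·sin Q/sin P ≈ 12.716.
Law of sines: r = p·sin R/sin P ≈ 4.2854.
Area = ½·p·q·sin R ≈ 26.426.
Semiperimeter s = (12.716+4.2854+12.39)/2 = 14.696.
Inradius = area/s = 26.426/14.696 ≈ 1.7982.

1.7982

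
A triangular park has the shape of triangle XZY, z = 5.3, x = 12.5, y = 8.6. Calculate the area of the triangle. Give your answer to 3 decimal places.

Semiperimeter s = (12.5 + 5.3 + 8.6)/2 = 13.2.
Heron's formula: area = √(13.2·0.7·7.9·4.6) ≈ 18.324.

area ≈ 18.324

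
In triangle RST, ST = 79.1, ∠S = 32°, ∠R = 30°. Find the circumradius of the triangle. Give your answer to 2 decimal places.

The third angle is ∠T = 180° − ∠R − ∠S = 118.00°.
Law of sines: TR = ST·sin S/sin R ≈ 83.833.
Law of sines: RS = ST·sin T/sin R ≈ 139.68.
Circumradius = ST/(2 sin R) ≈ 79.1.

79.10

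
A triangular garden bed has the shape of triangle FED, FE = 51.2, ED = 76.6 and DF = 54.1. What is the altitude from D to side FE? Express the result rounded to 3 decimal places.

Semiperimeter s = (76.6 + 54.1 + 51.2)/2 = 90.95.
Heron's formula: area = √(90.95·14.35·36.85·39.75) ≈ 1382.7.
The altitude from D has length 2·area/FE ≈ 54.01.

h_D ≈ 54.010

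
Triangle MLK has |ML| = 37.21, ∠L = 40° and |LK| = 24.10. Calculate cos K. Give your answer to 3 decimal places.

cos K ≈ -0.181

By the law of cosines, |KM|² = |ML|² + |LK|² − 2·|ML|·|LK|·cos L = 591.48, so |KM| ≈ 24.32.
Law of cosines again: cos K = (|LK|² + |KM|² − |ML|²)/(2·|LK|·|KM|) ≈ -0.18110, so ∠K ≈ 100.43°.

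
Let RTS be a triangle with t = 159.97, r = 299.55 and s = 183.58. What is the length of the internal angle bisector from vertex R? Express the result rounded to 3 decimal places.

83.909

By the law of cosines, cos R = (t² + s² − r²) / (2·t·s) ≈ -0.51823, so ∠R ≈ 121.21°.
The bisector from R has length 2·t·s·cos(∠R/2)/(t+s) ≈ 83.909.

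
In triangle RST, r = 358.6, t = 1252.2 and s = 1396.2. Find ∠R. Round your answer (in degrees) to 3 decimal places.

∠R ≈ 14.268°

By the law of cosines, cos R = (s² + t² − r²) / (2·s·t) ≈ 0.96915, so ∠R ≈ 14.27°.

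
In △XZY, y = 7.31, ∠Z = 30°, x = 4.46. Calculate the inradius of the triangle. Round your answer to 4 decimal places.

By the law of cosines, z² = y² + x² − 2·y·x·cos Z = 16.858, so z ≈ 4.1059.
Area = ½·y·x·sin Z ≈ 8.1506.
Semiperimeter s = (4.46+4.1059+7.31)/2 = 7.9379.
Inradius = area/s = 8.1506/7.9379 ≈ 1.0268.

r ≈ 1.0268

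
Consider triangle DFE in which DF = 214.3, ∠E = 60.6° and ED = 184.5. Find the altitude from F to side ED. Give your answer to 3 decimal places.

202.385

Law of sines: sin F = ED·sin E/DF ≈ 0.75007.
Since DF ≥ ED, only the acute value applies: ∠F ≈ 48.60°.
Then ∠D = 180° − ∠E − ∠F ≈ 70.80°.
Law of sines gives FE = DF·sin D/sin E ≈ 232.3.
Area = ½·DF·ED·sin D ≈ 18670.
The altitude from F has length 2·area/ED ≈ 202.38.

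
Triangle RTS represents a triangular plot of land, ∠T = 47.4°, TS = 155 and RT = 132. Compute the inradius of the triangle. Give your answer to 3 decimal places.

By the law of cosines, SR² = RT² + TS² − 2·RT·TS·cos T = 13751, so SR ≈ 117.27.
Area = ½·RT·TS·sin T ≈ 7530.3.
Semiperimeter s = (155+117.27+132)/2 = 202.13.
Inradius = area/s = 7530.3/202.13 ≈ 37.254.

37.254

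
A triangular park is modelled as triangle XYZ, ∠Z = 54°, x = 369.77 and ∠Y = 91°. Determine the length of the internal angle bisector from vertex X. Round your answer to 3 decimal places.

The third angle is ∠X = 180° − ∠Y − ∠Z = 35.00°.
Law of sines: y = x·sin Y/sin X ≈ 644.58.
Law of sines: z = x·sin Z/sin X ≈ 521.55.
The bisector from X has length 2·y·z·cos(∠X/2)/(y+z) ≈ 549.89.

t_X ≈ 549.889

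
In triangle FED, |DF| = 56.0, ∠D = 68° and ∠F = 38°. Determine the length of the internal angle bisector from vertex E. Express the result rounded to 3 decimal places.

34.428

The third angle is ∠E = 180° − ∠D − ∠F = 74.00°.
Law of sines: |ED| = |DF|·sin F/sin E ≈ 35.866.
Law of sines: |FE| = |DF|·sin D/sin E ≈ 54.015.
The bisector from E has length 2·|FE|·|ED|·cos(∠E/2)/(|FE|+|ED|) ≈ 34.428.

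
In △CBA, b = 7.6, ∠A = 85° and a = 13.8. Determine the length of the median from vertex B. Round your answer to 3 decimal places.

Law of sines: sin B = b·sin A/a ≈ 0.54863.
Since a ≥ b, only the acute value applies: ∠B ≈ 33.27°.
Then ∠C = 180° − ∠A − ∠B ≈ 61.73°.
Law of sines gives c = a·sin C/sin A ≈ 12.2.
Median from B: ½√(2·a² + 2·c² − b²) ≈ 12.458.

12.458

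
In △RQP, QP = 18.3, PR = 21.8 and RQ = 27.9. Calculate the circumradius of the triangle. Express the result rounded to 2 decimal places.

By the law of cosines, cos R = (PR² + RQ² − QP²) / (2·PR·RQ) ≈ 0.75529, so ∠R ≈ 40.95°.
Circumradius = QP/(2 sin R) ≈ 13.961.

13.96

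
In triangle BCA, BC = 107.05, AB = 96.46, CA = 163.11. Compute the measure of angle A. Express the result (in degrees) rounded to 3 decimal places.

∠A ≈ 39.014°

By the law of cosines, cos A = (CA² + AB² − BC²) / (2·CA·AB) ≈ 0.77699, so ∠A ≈ 39.01°.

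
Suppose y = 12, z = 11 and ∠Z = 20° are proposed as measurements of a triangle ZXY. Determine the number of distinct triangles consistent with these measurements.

2

y·sin Z = 12·sin(20°) ≈ 4.104.
Since y sin Z < z < y (4.104 < 11 < 12), two triangles exist.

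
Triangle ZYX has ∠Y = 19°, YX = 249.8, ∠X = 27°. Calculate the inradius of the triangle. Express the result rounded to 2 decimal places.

The third angle is ∠Z = 180° − ∠Y − ∠X = 134.00°.
Law of sines: XZ = YX·sin Y/sin Z ≈ 113.06.
Law of sines: ZY = YX·sin X/sin Z ≈ 157.65.
Area = ½·YX·XZ·sin X ≈ 6410.8.
Semiperimeter s = (249.8+113.06+157.65)/2 = 260.26.
Inradius = area/s = 6410.8/260.26 ≈ 24.633.

r ≈ 24.63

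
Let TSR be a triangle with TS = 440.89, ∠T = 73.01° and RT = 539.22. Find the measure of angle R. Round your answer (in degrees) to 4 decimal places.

45.7752

By the law of cosines, SR² = RT² + TS² − 2·RT·TS·cos T = 3.4621e+05, so SR ≈ 588.39.
Law of cosines again: cos R = (SR² + RT² − TS²)/(2·SR·RT) ≈ 0.69748, so ∠R ≈ 45.78°.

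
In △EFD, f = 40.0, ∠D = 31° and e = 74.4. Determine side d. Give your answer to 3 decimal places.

By the law of cosines, d² = e² + f² − 2·e·f·cos D = 2033.5, so d ≈ 45.094.

45.094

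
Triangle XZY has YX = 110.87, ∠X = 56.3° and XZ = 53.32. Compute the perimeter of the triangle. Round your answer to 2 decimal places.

By the law of cosines, ZY² = YX² + XZ² − 2·YX·XZ·cos X = 8575.2, so ZY ≈ 92.602.
Semiperimeter s = (92.602+110.87+53.32)/2 = 128.4.
Perimeter = 92.602 + 110.87 + 53.32 = 256.79.

256.79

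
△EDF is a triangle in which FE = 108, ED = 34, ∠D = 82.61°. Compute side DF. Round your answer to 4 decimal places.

Law of sines: sin F = ED·sin D/FE ≈ 0.31220.
Since FE ≥ ED, only the acute value applies: ∠F ≈ 18.19°.
Then ∠E = 180° − ∠D − ∠F ≈ 79.20°.
Law of sines gives DF = FE·sin E/sin D ≈ 106.97.

106.9749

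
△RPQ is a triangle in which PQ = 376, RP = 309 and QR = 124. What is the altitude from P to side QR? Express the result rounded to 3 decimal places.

Semiperimeter s = (376 + 124 + 309)/2 = 404.5.
Heron's formula: area = √(404.5·28.5·280.5·95.5) ≈ 17573.
The altitude from P has length 2·area/QR ≈ 283.44.

h_P ≈ 283.438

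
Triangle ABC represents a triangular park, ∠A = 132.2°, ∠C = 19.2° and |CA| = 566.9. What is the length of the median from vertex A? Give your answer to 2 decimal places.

The third angle is ∠B = 180° − ∠C − ∠A = 28.60°.
Law of sines: |BC| = |CA|·sin A/sin B ≈ 877.31.
Law of sines: |AB| = |CA|·sin C/sin B ≈ 389.47.
Median from A: ½√(2·|CA|² + 2·|AB|² − |BC|²) ≈ 210.03.

210.03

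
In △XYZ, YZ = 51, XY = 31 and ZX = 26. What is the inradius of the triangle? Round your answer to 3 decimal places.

r ≈ 5.981

Semiperimeter s = (51 + 26 + 31)/2 = 54.
Heron's formula: area = √(54·3·28·23) ≈ 323.
Inradius = area/s = 323/54 ≈ 5.9815.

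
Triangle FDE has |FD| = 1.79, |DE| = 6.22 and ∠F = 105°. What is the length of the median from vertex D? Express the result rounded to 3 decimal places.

Law of sines: sin E = |FD|·sin F/|DE| ≈ 0.27798.
Since |DE| ≥ |FD|, only the acute value applies: ∠E ≈ 16.14°.
Then ∠D = 180° − ∠F − ∠E ≈ 58.86°.
Law of sines gives |EF| = |DE|·sin D/sin F ≈ 5.5116.
Median from D: ½√(2·|FD|² + 2·|DE|² − |EF|²) ≈ 3.654.

m_D ≈ 3.654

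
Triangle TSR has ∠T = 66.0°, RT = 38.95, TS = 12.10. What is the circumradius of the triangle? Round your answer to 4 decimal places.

By the law of cosines, SR² = RT² + TS² − 2·RT·TS·cos T = 1280.1, so SR ≈ 35.779.
Area = ½·RT·TS·sin T ≈ 215.27.
Circumradius = SR/(2 sin T) ≈ 19.582.

19.5824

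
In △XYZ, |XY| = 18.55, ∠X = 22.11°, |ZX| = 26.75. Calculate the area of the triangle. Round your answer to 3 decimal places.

Area = ½·|ZX|·|XY|·sin X ≈ 93.384.

93.384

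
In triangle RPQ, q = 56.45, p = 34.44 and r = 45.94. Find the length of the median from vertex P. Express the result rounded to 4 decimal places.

Median from P: ½√(2·q² + 2·r² − p²) ≈ 48.498.

48.4976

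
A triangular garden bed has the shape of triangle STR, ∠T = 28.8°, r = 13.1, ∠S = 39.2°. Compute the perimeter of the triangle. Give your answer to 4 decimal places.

28.8364

The third angle is ∠R = 180° − ∠S − ∠T = 112.00°.
Law of sines: s = r·sin S/sin R ≈ 8.9298.
Law of sines: t = r·sin T/sin R ≈ 6.8066.
Semiperimeter p = (8.9298+6.8066+13.1)/2 = 14.418.
Perimeter = 8.9298 + 6.8066 + 13.1 = 28.836.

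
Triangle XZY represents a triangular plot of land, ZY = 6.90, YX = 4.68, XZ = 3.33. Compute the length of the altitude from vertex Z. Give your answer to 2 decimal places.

2.94

Semiperimeter s = (6.9 + 4.68 + 3.33)/2 = 7.455.
Heron's formula: area = √(7.455·0.555·2.775·4.125) ≈ 6.882.
The altitude from Z has length 2·area/YX ≈ 2.941.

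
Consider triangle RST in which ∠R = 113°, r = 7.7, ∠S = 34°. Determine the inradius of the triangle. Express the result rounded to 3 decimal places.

1.158

The third angle is ∠T = 180° − ∠R − ∠S = 33.00°.
Law of sines: s = r·sin S/sin R ≈ 4.6776.
Law of sines: t = r·sin T/sin R ≈ 4.5559.
Area = ½·r·s·sin T ≈ 9.8083.
Semiperimeter p = (7.7+4.6776+4.5559)/2 = 8.4668.
Inradius = area/p = 9.8083/8.4668 ≈ 1.1585.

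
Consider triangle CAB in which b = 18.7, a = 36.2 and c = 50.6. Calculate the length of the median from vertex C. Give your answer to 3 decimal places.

Median from C: ½√(2·a² + 2·b² − c²) ≈ 13.783.

13.783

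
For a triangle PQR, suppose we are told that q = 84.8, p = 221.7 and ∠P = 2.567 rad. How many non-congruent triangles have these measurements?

1

q·sin P = 84.8·sin(2.567 rad) ≈ 46.09.
Since ∠P is not acute, a triangle exists only if p > q; here p > q, so there is exactly one triangle.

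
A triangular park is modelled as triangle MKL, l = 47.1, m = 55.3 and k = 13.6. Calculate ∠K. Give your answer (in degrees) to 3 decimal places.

12.204

By the law of cosines, cos K = (l² + m² − k²) / (2·l·m) ≈ 0.97740, so ∠K ≈ 12.20°.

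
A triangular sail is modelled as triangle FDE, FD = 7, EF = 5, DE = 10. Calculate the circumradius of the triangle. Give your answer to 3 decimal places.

R ≈ 5.385

By the law of cosines, cos F = (EF² + FD² − DE²) / (2·EF·FD) ≈ -0.37143, so ∠F ≈ 111.80°.
Circumradius = DE/(2 sin F) ≈ 5.3853.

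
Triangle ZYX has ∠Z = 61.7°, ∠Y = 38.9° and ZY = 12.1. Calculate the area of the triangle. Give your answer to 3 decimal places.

area ≈ 41.178

The third angle is ∠X = 180° − ∠Z − ∠Y = 79.40°.
Law of sines: YX = ZY·sin Z/sin X ≈ 10.839.
Law of sines: XZ = ZY·sin Y/sin X ≈ 7.7303.
Area = ½·ZY·YX·sin Y ≈ 41.178.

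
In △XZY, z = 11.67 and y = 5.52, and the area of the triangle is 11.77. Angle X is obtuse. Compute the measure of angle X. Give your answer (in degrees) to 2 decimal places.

From area = ½·z·y·sin X, we get sin X = 2·area/(z·y) ≈ 0.36542.
Taking the obtuse solution, ∠X ≈ 158.57°.

∠X ≈ 158.57°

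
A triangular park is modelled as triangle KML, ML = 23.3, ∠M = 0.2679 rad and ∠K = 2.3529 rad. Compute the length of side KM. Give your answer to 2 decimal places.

The third angle is ∠L = π − ∠K − ∠M = 0.5208 rad.
Law of sines: KM = ML·sin L/sin K ≈ 16.342.

16.34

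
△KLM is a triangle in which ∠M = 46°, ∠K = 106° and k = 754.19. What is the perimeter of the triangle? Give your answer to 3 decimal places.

The third angle is ∠L = 180° − ∠M − ∠K = 28.00°.
Law of sines: l = k·sin L/sin K ≈ 368.34.
Law of sines: m = k·sin M/sin K ≈ 564.38.
Semiperimeter s = (754.19+368.34+564.38)/2 = 843.46.
Perimeter = 754.19 + 368.34 + 564.38 = 1686.9.

perimeter ≈ 1686.912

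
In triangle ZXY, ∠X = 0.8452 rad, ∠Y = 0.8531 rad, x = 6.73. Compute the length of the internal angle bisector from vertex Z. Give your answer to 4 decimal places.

t_Z ≈ 5.0699

The third angle is ∠Z = π − ∠X − ∠Y = 1.4433 rad.
Law of sines: z = x·sin Z/sin X ≈ 8.9231.
Law of sines: y = x·sin Y/sin X ≈ 6.7769.
The bisector from Z has length 2·x·y·cos(∠Z/2)/(x+y) ≈ 5.0699.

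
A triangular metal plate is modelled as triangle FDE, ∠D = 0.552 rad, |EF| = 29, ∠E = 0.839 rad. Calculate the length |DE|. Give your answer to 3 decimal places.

54.411

The third angle is ∠F = π − ∠D − ∠E = 1.751 rad.
Law of sines: |DE| = |EF|·sin F/sin D ≈ 54.411.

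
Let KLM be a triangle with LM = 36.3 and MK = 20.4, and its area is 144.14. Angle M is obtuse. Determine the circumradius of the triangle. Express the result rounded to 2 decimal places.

From area = ½·LM·MK·sin M, we get sin M = 2·area/(LM·MK) ≈ 0.38929.
Taking the obtuse solution, ∠M ≈ 157.09°.
Law of cosines then gives KL ≈ 55.66.
Circumradius = KL/(2 sin M) ≈ 71.489.

R ≈ 71.49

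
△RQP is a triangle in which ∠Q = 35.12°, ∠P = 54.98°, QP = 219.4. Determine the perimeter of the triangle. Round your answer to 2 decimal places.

The third angle is ∠R = 180° − ∠Q − ∠P = 89.90°.
Law of sines: PR = QP·sin Q/sin R ≈ 126.22.
Law of sines: RQ = QP·sin P/sin R ≈ 179.68.
Semiperimeter s = (219.4+126.22+179.68)/2 = 262.65.
Perimeter = 219.4 + 126.22 + 179.68 = 525.3.

perimeter ≈ 525.30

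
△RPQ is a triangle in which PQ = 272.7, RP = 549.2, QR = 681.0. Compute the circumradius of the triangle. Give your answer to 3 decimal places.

By the law of cosines, cos R = (QR² + RP² − PQ²) / (2·QR·RP) ≈ 0.92381, so ∠R ≈ 22.51°.
Circumradius = PQ/(2 sin R) ≈ 356.13.

356.134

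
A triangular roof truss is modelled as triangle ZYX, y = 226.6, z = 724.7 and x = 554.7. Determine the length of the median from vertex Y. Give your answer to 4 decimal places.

Median from Y: ½√(2·x² + 2·z² − y²) ≈ 635.3.

m_Y ≈ 635.2985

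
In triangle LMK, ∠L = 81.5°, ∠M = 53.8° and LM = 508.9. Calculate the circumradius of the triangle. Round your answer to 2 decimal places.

The third angle is ∠K = 180° − ∠L − ∠M = 44.70°.
Law of sines: MK = LM·sin L/sin K ≈ 715.54.
Law of sines: KL = LM·sin M/sin K ≈ 583.83.
Circumradius = LM/(2 sin K) ≈ 361.75.

R ≈ 361.75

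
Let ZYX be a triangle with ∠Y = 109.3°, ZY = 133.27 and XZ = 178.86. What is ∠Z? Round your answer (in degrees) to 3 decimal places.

∠Z ≈ 26.013°

Law of sines: sin X = ZY·sin Y/XZ ≈ 0.70323.
Since XZ ≥ ZY, only the acute value applies: ∠X ≈ 44.69°.
Then ∠Z = 180° − ∠Y − ∠X ≈ 26.01°.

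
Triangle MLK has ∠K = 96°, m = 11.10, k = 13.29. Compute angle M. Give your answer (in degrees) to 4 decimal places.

Law of sines: sin M = m·sin K/k ≈ 0.83064.
Since k ≥ m, only the acute value applies: ∠M ≈ 56.16°.
Then ∠L = 180° − ∠K − ∠M ≈ 27.84°.

56.1644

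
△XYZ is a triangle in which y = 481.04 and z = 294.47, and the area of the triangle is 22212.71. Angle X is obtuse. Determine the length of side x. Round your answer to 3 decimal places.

From area = ½·y·z·sin X, we get sin X = 2·area/(y·z) ≈ 0.31362.
Taking the obtuse solution, ∠X ≈ 161.72°.
Law of cosines then gives x ≈ 766.24.

766.239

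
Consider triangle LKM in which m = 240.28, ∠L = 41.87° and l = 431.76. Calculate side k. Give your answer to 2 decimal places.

579.80

Law of sines: sin M = m·sin L/l ≈ 0.37144.
Since l ≥ m, only the acute value applies: ∠M ≈ 21.80°.
Then ∠K = 180° − ∠L − ∠M ≈ 116.33°.
Law of sines gives k = l·sin K/sin L ≈ 579.8.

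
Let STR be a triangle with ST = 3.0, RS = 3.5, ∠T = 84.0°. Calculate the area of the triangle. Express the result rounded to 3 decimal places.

area ≈ 3.198

Law of sines: sin R = ST·sin T/RS ≈ 0.85245.
Since RS ≥ ST, only the acute value applies: ∠R ≈ 58.48°.
Then ∠S = 180° − ∠T − ∠R ≈ 37.52°.
Law of sines gives TR = RS·sin S/sin T ≈ 2.1434.
Area = ½·RS·ST·sin S ≈ 3.1975.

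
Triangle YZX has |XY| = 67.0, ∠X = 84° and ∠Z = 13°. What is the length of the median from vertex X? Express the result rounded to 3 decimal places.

The third angle is ∠Y = 180° − ∠Z − ∠X = 83.00°.
Law of sines: |ZX| = |XY|·sin Y/sin Z ≈ 295.62.
Law of sines: |YZ| = |XY|·sin X/sin Z ≈ 296.21.
Median from X: ½√(2·|ZX|² + 2·|XY|² − |YZ|²) ≈ 154.94.

154.937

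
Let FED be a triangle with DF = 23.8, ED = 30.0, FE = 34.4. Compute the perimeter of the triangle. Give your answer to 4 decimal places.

Perimeter = 30 + 23.8 + 34.4 = 88.2.

perimeter ≈ 88.2000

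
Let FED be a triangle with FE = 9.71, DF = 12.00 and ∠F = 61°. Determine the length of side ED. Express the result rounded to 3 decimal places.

11.194

By the law of cosines, ED² = DF² + FE² − 2·DF·FE·cos F = 125.3, so ED ≈ 11.194.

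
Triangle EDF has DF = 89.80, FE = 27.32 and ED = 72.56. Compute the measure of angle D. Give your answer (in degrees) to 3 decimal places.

∠D ≈ 15.087°

By the law of cosines, cos D = (ED² + DF² − FE²) / (2·ED·DF) ≈ 0.96553, so ∠D ≈ 15.09°.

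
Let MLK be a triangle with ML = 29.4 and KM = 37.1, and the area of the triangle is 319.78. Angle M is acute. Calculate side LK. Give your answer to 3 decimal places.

21.764

From area = ½·KM·ML·sin M, we get sin M = 2·area/(KM·ML) ≈ 0.58635.
Taking the acute solution, ∠M ≈ 35.90°.
Law of cosines then gives LK ≈ 21.764.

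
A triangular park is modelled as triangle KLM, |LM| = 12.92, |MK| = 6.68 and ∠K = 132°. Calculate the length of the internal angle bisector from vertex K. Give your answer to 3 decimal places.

t_K ≈ 2.867

Law of sines: sin L = |MK|·sin K/|LM| ≈ 0.38423.
Since |LM| ≥ |MK|, only the acute value applies: ∠L ≈ 22.60°.
Then ∠M = 180° − ∠K − ∠L ≈ 25.40°.
Law of sines gives |KL| = |LM|·sin M/sin K ≈ 7.4585.
The bisector from K has length 2·|MK|·|KL|·cos(∠K/2)/(|MK|+|KL|) ≈ 2.8666.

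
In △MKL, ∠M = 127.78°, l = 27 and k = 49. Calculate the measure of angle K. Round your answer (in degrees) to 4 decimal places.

34.1849

By the law of cosines, m² = k² + l² − 2·k·l·cos M = 4751, so m ≈ 68.928.
Law of cosines again: cos K = (l² + m² − k²)/(2·l·m) ≈ 0.82723, so ∠K ≈ 34.18°.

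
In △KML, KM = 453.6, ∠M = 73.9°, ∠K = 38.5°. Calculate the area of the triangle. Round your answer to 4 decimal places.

66551.9362

The third angle is ∠L = 180° − ∠K − ∠M = 67.60°.
Law of sines: ML = KM·sin K/sin L ≈ 305.42.
Law of sines: LK = KM·sin M/sin L ≈ 471.38.
Area = ½·KM·ML·sin M ≈ 66552.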